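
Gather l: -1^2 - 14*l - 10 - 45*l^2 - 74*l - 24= -45*l^2 - 88*l - 35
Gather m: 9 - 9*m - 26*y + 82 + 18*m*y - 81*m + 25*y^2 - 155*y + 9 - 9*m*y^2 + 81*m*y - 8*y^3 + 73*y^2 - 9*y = m*(-9*y^2 + 99*y - 90) - 8*y^3 + 98*y^2 - 190*y + 100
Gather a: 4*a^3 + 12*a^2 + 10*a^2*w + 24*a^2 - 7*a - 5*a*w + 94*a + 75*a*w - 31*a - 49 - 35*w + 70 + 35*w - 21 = 4*a^3 + a^2*(10*w + 36) + a*(70*w + 56)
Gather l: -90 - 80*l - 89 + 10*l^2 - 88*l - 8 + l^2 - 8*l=11*l^2 - 176*l - 187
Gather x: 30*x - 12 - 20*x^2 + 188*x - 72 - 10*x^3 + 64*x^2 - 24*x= -10*x^3 + 44*x^2 + 194*x - 84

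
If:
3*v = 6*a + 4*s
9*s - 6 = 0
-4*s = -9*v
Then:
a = -8/27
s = 2/3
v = 8/27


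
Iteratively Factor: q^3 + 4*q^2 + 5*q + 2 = (q + 2)*(q^2 + 2*q + 1) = (q + 1)*(q + 2)*(q + 1)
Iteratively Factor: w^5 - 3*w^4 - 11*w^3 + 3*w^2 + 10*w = (w + 1)*(w^4 - 4*w^3 - 7*w^2 + 10*w) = (w + 1)*(w + 2)*(w^3 - 6*w^2 + 5*w) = (w - 1)*(w + 1)*(w + 2)*(w^2 - 5*w) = (w - 5)*(w - 1)*(w + 1)*(w + 2)*(w)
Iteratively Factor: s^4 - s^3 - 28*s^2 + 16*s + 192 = (s - 4)*(s^3 + 3*s^2 - 16*s - 48) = (s - 4)*(s + 3)*(s^2 - 16) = (s - 4)^2*(s + 3)*(s + 4)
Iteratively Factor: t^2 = (t)*(t)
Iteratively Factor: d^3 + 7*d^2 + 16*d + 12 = (d + 3)*(d^2 + 4*d + 4) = (d + 2)*(d + 3)*(d + 2)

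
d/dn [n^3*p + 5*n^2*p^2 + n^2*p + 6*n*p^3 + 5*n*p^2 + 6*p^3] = p*(3*n^2 + 10*n*p + 2*n + 6*p^2 + 5*p)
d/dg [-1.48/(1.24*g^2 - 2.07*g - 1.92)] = (3.6704*g - 3.0636)/(-1.24*g^2 + 2.07*g + 1.92)^2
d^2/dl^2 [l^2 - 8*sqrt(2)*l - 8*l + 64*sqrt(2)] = 2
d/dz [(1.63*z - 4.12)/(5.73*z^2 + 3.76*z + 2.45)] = (-9.3399*z^2 + 47.2152*z + 19.4847)/(32.8329*z^4 + 43.0896*z^3 + 42.2146*z^2 + 18.424*z + 6.0025)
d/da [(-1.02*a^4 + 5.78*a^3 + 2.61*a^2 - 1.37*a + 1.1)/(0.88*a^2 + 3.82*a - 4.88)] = (-1.7952*a^5 - 6.6028*a^4 + 64.0696*a^3 - 73.4434*a^2 - 27.4096*a + 2.4836)/(0.7744*a^4 + 6.7232*a^3 + 6.0036*a^2 - 37.2832*a + 23.8144)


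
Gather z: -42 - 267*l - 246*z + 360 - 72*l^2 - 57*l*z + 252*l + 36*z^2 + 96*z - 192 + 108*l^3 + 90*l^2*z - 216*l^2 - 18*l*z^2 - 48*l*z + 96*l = 108*l^3 - 288*l^2 + 81*l + z^2*(36 - 18*l) + z*(90*l^2 - 105*l - 150) + 126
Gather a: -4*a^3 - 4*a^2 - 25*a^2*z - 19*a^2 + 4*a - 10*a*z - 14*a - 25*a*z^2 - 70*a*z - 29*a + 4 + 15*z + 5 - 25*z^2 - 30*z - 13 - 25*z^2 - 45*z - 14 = -4*a^3 + a^2*(-25*z - 23) + a*(-25*z^2 - 80*z - 39) - 50*z^2 - 60*z - 18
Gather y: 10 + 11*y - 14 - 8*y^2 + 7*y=-8*y^2 + 18*y - 4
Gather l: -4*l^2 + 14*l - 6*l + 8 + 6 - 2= -4*l^2 + 8*l + 12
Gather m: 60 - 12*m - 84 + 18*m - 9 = 6*m - 33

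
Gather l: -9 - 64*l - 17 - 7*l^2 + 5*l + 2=-7*l^2 - 59*l - 24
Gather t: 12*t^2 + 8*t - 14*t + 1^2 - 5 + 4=12*t^2 - 6*t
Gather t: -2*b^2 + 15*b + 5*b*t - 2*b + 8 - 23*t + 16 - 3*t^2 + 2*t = -2*b^2 + 13*b - 3*t^2 + t*(5*b - 21) + 24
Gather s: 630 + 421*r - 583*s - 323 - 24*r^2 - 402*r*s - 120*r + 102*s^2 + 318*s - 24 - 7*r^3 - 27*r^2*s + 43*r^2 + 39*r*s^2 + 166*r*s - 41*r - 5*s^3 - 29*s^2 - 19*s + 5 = -7*r^3 + 19*r^2 + 260*r - 5*s^3 + s^2*(39*r + 73) + s*(-27*r^2 - 236*r - 284) + 288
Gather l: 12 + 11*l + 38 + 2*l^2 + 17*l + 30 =2*l^2 + 28*l + 80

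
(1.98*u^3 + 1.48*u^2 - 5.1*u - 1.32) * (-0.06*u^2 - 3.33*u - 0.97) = -0.1188*u^5 - 6.6822*u^4 - 6.543*u^3 + 15.6266*u^2 + 9.3426*u + 1.2804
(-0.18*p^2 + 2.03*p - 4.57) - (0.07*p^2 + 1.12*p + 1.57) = -0.25*p^2 + 0.91*p - 6.14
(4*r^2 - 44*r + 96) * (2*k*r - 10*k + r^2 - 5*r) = 8*k*r^3 - 128*k*r^2 + 632*k*r - 960*k + 4*r^4 - 64*r^3 + 316*r^2 - 480*r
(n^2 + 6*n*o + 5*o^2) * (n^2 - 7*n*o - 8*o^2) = n^4 - n^3*o - 45*n^2*o^2 - 83*n*o^3 - 40*o^4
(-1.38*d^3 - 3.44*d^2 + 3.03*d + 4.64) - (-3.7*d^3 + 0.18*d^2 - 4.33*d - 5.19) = 2.32*d^3 - 3.62*d^2 + 7.36*d + 9.83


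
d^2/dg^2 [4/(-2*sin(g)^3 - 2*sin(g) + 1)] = 8*(18*sin(g)^6 - 20*sin(g)^4 + 9*sin(g)^3 - 10*sin(g)^2 - 5*sin(g) - 4)/(2*sin(g)^3 + 2*sin(g) - 1)^3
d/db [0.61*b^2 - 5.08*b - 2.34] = 1.22*b - 5.08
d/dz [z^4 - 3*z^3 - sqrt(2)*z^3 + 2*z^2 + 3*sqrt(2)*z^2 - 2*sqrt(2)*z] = 4*z^3 - 9*z^2 - 3*sqrt(2)*z^2 + 4*z + 6*sqrt(2)*z - 2*sqrt(2)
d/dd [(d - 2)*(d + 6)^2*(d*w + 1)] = (d + 6)*(w*(d - 2)*(d + 6) + 2*(d - 2)*(d*w + 1) + (d + 6)*(d*w + 1))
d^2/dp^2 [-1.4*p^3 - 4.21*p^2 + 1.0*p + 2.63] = -8.4*p - 8.42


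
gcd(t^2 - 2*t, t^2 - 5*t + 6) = t - 2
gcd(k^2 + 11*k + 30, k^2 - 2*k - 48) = k + 6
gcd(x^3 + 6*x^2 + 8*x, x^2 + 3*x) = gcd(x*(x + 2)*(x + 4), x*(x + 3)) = x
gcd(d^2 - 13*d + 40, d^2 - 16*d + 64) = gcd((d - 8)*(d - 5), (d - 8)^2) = d - 8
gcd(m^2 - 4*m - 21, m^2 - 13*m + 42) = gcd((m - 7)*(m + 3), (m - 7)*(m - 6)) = m - 7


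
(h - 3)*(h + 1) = h^2 - 2*h - 3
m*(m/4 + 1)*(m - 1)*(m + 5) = m^4/4 + 2*m^3 + 11*m^2/4 - 5*m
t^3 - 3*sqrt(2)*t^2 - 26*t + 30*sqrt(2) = (t - 5*sqrt(2))*(t - sqrt(2))*(t + 3*sqrt(2))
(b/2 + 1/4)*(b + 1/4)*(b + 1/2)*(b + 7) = b^4/2 + 33*b^3/8 + 37*b^2/8 + 57*b/32 + 7/32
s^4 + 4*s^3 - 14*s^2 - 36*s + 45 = (s - 3)*(s - 1)*(s + 3)*(s + 5)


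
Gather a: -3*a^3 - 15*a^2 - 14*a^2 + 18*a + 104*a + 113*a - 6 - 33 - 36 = -3*a^3 - 29*a^2 + 235*a - 75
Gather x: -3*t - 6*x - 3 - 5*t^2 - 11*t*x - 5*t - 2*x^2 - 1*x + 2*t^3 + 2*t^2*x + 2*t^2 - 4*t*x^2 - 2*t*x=2*t^3 - 3*t^2 - 8*t + x^2*(-4*t - 2) + x*(2*t^2 - 13*t - 7) - 3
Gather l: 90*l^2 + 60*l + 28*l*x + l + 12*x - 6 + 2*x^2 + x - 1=90*l^2 + l*(28*x + 61) + 2*x^2 + 13*x - 7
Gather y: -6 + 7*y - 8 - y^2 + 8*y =-y^2 + 15*y - 14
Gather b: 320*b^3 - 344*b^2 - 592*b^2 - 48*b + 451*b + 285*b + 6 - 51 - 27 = 320*b^3 - 936*b^2 + 688*b - 72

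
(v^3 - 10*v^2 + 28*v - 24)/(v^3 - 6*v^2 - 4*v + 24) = (v - 2)/(v + 2)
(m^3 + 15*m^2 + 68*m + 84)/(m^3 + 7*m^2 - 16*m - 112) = (m^2 + 8*m + 12)/(m^2 - 16)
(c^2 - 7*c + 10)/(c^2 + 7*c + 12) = (c^2 - 7*c + 10)/(c^2 + 7*c + 12)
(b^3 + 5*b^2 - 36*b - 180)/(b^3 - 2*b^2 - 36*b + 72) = (b + 5)/(b - 2)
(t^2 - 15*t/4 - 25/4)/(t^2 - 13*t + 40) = (t + 5/4)/(t - 8)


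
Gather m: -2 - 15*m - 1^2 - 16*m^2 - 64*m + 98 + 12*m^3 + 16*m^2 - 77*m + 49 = 12*m^3 - 156*m + 144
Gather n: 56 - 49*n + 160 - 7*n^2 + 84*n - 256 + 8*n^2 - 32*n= n^2 + 3*n - 40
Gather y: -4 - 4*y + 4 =-4*y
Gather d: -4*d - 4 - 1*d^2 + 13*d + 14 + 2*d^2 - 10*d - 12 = d^2 - d - 2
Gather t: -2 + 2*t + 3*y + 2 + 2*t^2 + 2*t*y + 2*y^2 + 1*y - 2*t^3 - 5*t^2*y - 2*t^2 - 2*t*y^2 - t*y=-2*t^3 - 5*t^2*y + t*(-2*y^2 + y + 2) + 2*y^2 + 4*y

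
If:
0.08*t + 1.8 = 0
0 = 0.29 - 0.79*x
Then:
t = -22.50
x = 0.37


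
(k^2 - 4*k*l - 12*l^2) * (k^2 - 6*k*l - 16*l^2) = k^4 - 10*k^3*l - 4*k^2*l^2 + 136*k*l^3 + 192*l^4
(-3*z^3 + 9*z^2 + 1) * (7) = -21*z^3 + 63*z^2 + 7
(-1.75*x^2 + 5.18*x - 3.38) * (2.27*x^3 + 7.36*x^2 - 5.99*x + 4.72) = -3.9725*x^5 - 1.1214*x^4 + 40.9347*x^3 - 64.165*x^2 + 44.6958*x - 15.9536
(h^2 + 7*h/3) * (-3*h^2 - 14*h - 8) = -3*h^4 - 21*h^3 - 122*h^2/3 - 56*h/3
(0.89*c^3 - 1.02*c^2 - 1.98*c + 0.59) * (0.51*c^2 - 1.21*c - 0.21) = 0.4539*c^5 - 1.5971*c^4 + 0.0374999999999999*c^3 + 2.9109*c^2 - 0.2981*c - 0.1239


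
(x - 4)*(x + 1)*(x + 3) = x^3 - 13*x - 12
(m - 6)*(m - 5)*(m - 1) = m^3 - 12*m^2 + 41*m - 30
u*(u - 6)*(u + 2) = u^3 - 4*u^2 - 12*u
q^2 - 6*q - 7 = (q - 7)*(q + 1)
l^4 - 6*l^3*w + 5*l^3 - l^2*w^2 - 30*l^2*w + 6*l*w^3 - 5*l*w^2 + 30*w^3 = (l + 5)*(l - 6*w)*(l - w)*(l + w)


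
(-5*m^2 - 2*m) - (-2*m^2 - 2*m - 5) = 5 - 3*m^2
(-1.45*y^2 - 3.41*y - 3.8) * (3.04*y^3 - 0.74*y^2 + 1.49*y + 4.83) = -4.408*y^5 - 9.2934*y^4 - 11.1891*y^3 - 9.2724*y^2 - 22.1323*y - 18.354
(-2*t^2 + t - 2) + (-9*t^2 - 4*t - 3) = -11*t^2 - 3*t - 5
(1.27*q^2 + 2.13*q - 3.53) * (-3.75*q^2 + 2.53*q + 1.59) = -4.7625*q^4 - 4.7744*q^3 + 20.6457*q^2 - 5.5442*q - 5.6127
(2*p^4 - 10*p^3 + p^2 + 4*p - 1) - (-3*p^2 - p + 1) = 2*p^4 - 10*p^3 + 4*p^2 + 5*p - 2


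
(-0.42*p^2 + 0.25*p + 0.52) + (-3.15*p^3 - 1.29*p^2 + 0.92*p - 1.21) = -3.15*p^3 - 1.71*p^2 + 1.17*p - 0.69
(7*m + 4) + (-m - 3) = 6*m + 1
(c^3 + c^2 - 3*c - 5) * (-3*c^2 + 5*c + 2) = -3*c^5 + 2*c^4 + 16*c^3 + 2*c^2 - 31*c - 10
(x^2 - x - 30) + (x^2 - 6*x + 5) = 2*x^2 - 7*x - 25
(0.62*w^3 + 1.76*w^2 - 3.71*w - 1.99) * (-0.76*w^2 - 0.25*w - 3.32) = -0.4712*w^5 - 1.4926*w^4 + 0.3212*w^3 - 3.4033*w^2 + 12.8147*w + 6.6068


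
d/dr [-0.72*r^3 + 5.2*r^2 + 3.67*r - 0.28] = -2.16*r^2 + 10.4*r + 3.67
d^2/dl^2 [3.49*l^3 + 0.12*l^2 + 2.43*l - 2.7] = 20.94*l + 0.24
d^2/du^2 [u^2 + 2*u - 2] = 2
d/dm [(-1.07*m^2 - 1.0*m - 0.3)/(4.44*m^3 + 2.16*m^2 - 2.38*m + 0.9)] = (4.7508*m^4 + 8.88*m^3 + 8.7026*m^2 - 0.63*m - 1.614)/(19.7136*m^6 + 19.1808*m^5 - 16.4688*m^4 - 2.2896*m^3 + 9.5524*m^2 - 4.284*m + 0.81)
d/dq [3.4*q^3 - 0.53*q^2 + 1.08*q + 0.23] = 10.2*q^2 - 1.06*q + 1.08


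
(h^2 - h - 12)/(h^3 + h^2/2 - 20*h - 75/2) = 2*(h - 4)/(2*h^2 - 5*h - 25)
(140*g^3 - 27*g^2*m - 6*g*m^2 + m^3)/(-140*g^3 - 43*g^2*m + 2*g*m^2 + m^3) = (-4*g + m)/(4*g + m)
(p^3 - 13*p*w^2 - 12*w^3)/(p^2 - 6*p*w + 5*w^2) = (p^3 - 13*p*w^2 - 12*w^3)/(p^2 - 6*p*w + 5*w^2)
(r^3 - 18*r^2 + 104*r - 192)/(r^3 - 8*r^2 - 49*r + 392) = (r^2 - 10*r + 24)/(r^2 - 49)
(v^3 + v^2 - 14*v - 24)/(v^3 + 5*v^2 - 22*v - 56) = (v + 3)/(v + 7)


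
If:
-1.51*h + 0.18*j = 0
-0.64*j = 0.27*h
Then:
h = 0.00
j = 0.00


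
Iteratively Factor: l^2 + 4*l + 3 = (l + 3)*(l + 1)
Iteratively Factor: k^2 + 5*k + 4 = (k + 1)*(k + 4)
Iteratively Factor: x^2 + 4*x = (x)*(x + 4)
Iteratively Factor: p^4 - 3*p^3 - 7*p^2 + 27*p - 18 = (p - 3)*(p^3 - 7*p + 6) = (p - 3)*(p + 3)*(p^2 - 3*p + 2) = (p - 3)*(p - 2)*(p + 3)*(p - 1)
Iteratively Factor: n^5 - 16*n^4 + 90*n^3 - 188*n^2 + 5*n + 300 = (n + 1)*(n^4 - 17*n^3 + 107*n^2 - 295*n + 300) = (n - 3)*(n + 1)*(n^3 - 14*n^2 + 65*n - 100) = (n - 5)*(n - 3)*(n + 1)*(n^2 - 9*n + 20) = (n - 5)^2*(n - 3)*(n + 1)*(n - 4)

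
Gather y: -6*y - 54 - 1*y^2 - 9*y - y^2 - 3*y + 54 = -2*y^2 - 18*y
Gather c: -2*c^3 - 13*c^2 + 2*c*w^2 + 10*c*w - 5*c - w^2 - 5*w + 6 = -2*c^3 - 13*c^2 + c*(2*w^2 + 10*w - 5) - w^2 - 5*w + 6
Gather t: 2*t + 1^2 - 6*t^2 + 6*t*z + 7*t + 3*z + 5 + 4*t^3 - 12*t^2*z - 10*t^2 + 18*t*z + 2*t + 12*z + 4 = 4*t^3 + t^2*(-12*z - 16) + t*(24*z + 11) + 15*z + 10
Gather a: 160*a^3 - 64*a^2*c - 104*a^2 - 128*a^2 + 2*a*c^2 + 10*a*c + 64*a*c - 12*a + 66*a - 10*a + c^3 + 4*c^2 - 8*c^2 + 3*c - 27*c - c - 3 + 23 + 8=160*a^3 + a^2*(-64*c - 232) + a*(2*c^2 + 74*c + 44) + c^3 - 4*c^2 - 25*c + 28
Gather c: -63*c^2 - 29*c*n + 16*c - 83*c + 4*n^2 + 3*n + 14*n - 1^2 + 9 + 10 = -63*c^2 + c*(-29*n - 67) + 4*n^2 + 17*n + 18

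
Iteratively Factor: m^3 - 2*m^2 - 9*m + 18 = (m + 3)*(m^2 - 5*m + 6) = (m - 3)*(m + 3)*(m - 2)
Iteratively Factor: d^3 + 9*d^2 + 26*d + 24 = (d + 3)*(d^2 + 6*d + 8) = (d + 2)*(d + 3)*(d + 4)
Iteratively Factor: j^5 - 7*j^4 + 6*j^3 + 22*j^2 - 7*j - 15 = (j - 1)*(j^4 - 6*j^3 + 22*j + 15) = (j - 3)*(j - 1)*(j^3 - 3*j^2 - 9*j - 5) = (j - 3)*(j - 1)*(j + 1)*(j^2 - 4*j - 5) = (j - 5)*(j - 3)*(j - 1)*(j + 1)*(j + 1)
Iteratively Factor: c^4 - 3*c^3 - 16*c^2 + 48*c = (c - 4)*(c^3 + c^2 - 12*c) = (c - 4)*(c + 4)*(c^2 - 3*c) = (c - 4)*(c - 3)*(c + 4)*(c)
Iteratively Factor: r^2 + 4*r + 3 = (r + 3)*(r + 1)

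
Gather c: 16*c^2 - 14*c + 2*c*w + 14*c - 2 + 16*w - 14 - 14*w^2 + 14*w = 16*c^2 + 2*c*w - 14*w^2 + 30*w - 16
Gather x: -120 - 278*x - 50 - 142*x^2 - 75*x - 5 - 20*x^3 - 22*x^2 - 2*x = -20*x^3 - 164*x^2 - 355*x - 175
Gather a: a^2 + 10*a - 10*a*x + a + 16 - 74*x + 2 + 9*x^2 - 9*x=a^2 + a*(11 - 10*x) + 9*x^2 - 83*x + 18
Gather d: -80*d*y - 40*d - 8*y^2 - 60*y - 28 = d*(-80*y - 40) - 8*y^2 - 60*y - 28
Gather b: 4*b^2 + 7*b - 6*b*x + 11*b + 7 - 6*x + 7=4*b^2 + b*(18 - 6*x) - 6*x + 14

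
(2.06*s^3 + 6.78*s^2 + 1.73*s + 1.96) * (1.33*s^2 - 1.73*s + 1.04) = 2.7398*s^5 + 5.4536*s^4 - 7.2861*s^3 + 6.6651*s^2 - 1.5916*s + 2.0384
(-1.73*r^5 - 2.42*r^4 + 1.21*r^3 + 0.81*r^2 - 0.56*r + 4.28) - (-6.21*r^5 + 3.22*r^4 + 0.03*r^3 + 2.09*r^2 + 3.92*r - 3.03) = 4.48*r^5 - 5.64*r^4 + 1.18*r^3 - 1.28*r^2 - 4.48*r + 7.31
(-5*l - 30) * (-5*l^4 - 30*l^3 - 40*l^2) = 25*l^5 + 300*l^4 + 1100*l^3 + 1200*l^2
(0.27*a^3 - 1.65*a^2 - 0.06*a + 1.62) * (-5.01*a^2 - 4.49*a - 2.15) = -1.3527*a^5 + 7.0542*a^4 + 7.1286*a^3 - 4.2993*a^2 - 7.1448*a - 3.483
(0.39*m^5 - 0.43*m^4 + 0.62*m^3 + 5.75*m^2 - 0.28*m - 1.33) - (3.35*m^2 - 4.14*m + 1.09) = 0.39*m^5 - 0.43*m^4 + 0.62*m^3 + 2.4*m^2 + 3.86*m - 2.42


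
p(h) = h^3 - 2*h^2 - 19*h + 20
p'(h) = 3*h^2 - 4*h - 19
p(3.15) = -28.44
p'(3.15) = -1.83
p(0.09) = 18.27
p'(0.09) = -19.34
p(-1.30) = 39.12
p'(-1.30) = -8.73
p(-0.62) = 30.77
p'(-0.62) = -15.37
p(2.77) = -26.72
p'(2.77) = -7.06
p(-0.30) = 25.49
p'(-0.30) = -17.53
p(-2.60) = 38.30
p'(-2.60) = 11.68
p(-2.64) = 37.82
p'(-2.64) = 12.47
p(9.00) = 416.00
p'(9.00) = 188.00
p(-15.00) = -3520.00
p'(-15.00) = 716.00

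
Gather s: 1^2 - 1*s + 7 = 8 - s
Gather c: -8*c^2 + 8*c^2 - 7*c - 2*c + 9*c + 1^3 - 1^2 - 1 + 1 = 0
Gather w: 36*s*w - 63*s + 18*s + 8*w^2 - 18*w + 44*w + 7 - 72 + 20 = -45*s + 8*w^2 + w*(36*s + 26) - 45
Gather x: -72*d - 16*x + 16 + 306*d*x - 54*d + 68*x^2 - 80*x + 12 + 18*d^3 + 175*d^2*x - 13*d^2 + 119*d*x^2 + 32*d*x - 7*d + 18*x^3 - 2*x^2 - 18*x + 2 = 18*d^3 - 13*d^2 - 133*d + 18*x^3 + x^2*(119*d + 66) + x*(175*d^2 + 338*d - 114) + 30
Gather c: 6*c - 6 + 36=6*c + 30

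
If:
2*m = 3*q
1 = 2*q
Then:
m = 3/4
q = 1/2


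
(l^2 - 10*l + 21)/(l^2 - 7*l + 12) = (l - 7)/(l - 4)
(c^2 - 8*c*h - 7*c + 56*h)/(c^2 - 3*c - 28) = (c - 8*h)/(c + 4)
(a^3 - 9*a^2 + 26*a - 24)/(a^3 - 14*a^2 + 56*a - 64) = (a - 3)/(a - 8)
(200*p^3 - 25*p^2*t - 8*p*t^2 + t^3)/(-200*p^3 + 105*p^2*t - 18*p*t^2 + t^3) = (-5*p - t)/(5*p - t)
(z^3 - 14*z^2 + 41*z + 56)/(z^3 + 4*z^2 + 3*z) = (z^2 - 15*z + 56)/(z*(z + 3))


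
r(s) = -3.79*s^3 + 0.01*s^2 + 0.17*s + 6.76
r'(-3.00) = -102.22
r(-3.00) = 108.67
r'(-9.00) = -920.98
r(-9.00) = 2768.95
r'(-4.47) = -227.10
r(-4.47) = 344.70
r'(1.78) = -35.82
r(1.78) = -14.28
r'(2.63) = -78.42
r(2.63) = -61.67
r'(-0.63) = -4.36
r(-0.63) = 7.60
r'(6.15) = -429.75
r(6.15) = -873.40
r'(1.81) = -37.04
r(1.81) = -15.37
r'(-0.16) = -0.12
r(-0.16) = 6.75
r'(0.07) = 0.12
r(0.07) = 6.77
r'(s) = -11.37*s^2 + 0.02*s + 0.17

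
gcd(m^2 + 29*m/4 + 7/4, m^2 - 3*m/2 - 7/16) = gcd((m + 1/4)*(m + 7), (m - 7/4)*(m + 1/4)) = m + 1/4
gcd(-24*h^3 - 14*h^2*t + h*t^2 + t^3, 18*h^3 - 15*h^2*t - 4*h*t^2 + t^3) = 3*h + t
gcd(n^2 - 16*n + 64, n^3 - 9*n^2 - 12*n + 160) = n - 8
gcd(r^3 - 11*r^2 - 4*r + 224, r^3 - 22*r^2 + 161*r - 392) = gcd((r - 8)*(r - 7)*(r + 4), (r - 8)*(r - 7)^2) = r^2 - 15*r + 56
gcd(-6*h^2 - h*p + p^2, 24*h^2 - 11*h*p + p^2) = -3*h + p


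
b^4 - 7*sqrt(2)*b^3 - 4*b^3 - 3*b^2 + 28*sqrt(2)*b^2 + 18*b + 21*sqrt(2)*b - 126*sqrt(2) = (b - 3)^2*(b + 2)*(b - 7*sqrt(2))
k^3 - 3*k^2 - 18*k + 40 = (k - 5)*(k - 2)*(k + 4)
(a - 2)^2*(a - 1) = a^3 - 5*a^2 + 8*a - 4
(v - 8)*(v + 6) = v^2 - 2*v - 48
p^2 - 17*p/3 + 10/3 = (p - 5)*(p - 2/3)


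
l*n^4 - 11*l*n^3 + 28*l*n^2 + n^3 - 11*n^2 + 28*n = n*(n - 7)*(n - 4)*(l*n + 1)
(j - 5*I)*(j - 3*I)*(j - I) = j^3 - 9*I*j^2 - 23*j + 15*I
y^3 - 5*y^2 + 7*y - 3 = (y - 3)*(y - 1)^2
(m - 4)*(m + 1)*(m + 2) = m^3 - m^2 - 10*m - 8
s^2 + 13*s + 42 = (s + 6)*(s + 7)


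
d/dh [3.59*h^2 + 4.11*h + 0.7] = 7.18*h + 4.11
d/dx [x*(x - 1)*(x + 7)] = 3*x^2 + 12*x - 7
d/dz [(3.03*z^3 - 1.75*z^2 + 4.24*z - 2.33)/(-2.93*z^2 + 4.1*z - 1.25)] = (-8.8779*z^4 + 24.846*z^3 - 6.1143*z^2 - 9.2788*z + 4.253)/(8.5849*z^4 - 24.026*z^3 + 24.135*z^2 - 10.25*z + 1.5625)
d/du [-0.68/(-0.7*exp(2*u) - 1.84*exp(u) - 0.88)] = (-0.952*exp(u) - 1.2512)*exp(u)/(0.7*exp(2*u) + 1.84*exp(u) + 0.88)^2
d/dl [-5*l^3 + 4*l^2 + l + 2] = -15*l^2 + 8*l + 1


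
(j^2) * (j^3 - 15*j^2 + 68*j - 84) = j^5 - 15*j^4 + 68*j^3 - 84*j^2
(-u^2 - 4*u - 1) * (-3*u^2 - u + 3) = 3*u^4 + 13*u^3 + 4*u^2 - 11*u - 3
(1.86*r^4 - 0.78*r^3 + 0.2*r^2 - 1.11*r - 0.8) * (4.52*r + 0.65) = 8.4072*r^5 - 2.3166*r^4 + 0.397*r^3 - 4.8872*r^2 - 4.3375*r - 0.52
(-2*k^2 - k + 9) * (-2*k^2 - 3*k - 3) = 4*k^4 + 8*k^3 - 9*k^2 - 24*k - 27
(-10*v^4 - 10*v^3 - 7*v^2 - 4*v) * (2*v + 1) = -20*v^5 - 30*v^4 - 24*v^3 - 15*v^2 - 4*v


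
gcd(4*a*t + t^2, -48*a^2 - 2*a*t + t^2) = 1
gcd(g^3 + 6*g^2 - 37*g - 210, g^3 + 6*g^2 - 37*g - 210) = g^3 + 6*g^2 - 37*g - 210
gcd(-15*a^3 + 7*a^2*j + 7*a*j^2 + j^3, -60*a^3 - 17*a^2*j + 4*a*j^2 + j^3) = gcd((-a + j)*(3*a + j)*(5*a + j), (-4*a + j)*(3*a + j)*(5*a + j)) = 15*a^2 + 8*a*j + j^2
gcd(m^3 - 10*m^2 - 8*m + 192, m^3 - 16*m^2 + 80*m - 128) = m - 8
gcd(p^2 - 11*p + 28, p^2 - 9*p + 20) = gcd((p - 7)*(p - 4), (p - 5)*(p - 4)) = p - 4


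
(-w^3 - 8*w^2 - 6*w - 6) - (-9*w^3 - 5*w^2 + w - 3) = 8*w^3 - 3*w^2 - 7*w - 3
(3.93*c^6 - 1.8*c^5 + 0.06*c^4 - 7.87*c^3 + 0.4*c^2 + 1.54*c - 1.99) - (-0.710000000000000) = 3.93*c^6 - 1.8*c^5 + 0.06*c^4 - 7.87*c^3 + 0.4*c^2 + 1.54*c - 1.28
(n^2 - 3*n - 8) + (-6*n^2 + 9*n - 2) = -5*n^2 + 6*n - 10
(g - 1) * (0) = 0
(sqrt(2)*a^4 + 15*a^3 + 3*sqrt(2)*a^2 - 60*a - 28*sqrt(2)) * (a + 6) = sqrt(2)*a^5 + 6*sqrt(2)*a^4 + 15*a^4 + 3*sqrt(2)*a^3 + 90*a^3 - 60*a^2 + 18*sqrt(2)*a^2 - 360*a - 28*sqrt(2)*a - 168*sqrt(2)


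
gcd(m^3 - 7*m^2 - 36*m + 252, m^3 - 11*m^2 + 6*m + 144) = m - 6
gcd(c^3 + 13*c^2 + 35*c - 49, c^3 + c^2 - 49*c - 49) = c + 7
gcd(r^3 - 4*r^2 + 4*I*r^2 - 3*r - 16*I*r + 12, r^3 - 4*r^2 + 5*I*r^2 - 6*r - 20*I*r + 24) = r^2 + r*(-4 + 3*I) - 12*I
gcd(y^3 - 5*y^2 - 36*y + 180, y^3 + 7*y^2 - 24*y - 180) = y^2 + y - 30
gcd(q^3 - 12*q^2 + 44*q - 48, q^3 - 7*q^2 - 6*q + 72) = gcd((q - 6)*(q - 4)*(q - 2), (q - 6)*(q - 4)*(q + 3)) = q^2 - 10*q + 24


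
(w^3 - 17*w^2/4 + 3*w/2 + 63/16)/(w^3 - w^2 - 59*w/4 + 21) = (w + 3/4)/(w + 4)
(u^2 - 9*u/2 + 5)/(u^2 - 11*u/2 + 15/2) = (u - 2)/(u - 3)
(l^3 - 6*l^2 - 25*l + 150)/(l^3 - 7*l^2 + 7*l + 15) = (l^2 - l - 30)/(l^2 - 2*l - 3)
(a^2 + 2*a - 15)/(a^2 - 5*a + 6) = (a + 5)/(a - 2)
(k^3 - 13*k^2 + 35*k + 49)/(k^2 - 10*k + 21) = (k^2 - 6*k - 7)/(k - 3)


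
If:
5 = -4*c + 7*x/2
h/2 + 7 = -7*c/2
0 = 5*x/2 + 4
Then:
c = -53/20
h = 91/20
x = -8/5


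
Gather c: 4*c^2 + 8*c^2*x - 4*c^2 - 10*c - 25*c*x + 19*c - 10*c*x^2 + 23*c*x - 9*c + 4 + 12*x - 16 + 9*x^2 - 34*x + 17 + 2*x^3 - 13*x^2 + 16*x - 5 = 8*c^2*x + c*(-10*x^2 - 2*x) + 2*x^3 - 4*x^2 - 6*x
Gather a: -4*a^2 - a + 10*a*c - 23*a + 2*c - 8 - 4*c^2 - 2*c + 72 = -4*a^2 + a*(10*c - 24) - 4*c^2 + 64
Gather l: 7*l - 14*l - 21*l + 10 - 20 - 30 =-28*l - 40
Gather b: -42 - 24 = -66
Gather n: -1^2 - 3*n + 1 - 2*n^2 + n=-2*n^2 - 2*n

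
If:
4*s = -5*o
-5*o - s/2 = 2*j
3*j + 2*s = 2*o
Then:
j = 0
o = 0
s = 0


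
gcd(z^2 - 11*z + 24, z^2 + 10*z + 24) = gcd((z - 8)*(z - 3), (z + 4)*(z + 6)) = 1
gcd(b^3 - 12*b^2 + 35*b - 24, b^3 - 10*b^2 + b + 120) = b - 8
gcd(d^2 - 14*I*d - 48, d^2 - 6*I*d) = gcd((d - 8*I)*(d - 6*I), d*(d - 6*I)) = d - 6*I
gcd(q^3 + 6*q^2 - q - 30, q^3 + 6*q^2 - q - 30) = q^3 + 6*q^2 - q - 30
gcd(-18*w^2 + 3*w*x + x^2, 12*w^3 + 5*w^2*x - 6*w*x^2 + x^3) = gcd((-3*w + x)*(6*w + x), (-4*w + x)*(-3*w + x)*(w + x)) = -3*w + x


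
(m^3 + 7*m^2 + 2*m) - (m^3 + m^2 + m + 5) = 6*m^2 + m - 5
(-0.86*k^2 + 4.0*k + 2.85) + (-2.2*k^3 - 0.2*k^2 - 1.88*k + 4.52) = -2.2*k^3 - 1.06*k^2 + 2.12*k + 7.37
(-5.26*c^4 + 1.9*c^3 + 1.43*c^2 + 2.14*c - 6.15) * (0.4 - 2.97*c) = 15.6222*c^5 - 7.747*c^4 - 3.4871*c^3 - 5.7838*c^2 + 19.1215*c - 2.46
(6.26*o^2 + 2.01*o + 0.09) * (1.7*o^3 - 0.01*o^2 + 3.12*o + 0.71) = 10.642*o^5 + 3.3544*o^4 + 19.6641*o^3 + 10.7149*o^2 + 1.7079*o + 0.0639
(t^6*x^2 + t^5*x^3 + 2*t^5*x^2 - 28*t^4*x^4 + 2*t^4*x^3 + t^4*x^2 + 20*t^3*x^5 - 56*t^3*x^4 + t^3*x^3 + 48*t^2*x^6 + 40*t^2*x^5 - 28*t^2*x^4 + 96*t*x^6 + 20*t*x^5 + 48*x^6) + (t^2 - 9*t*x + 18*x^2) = t^6*x^2 + t^5*x^3 + 2*t^5*x^2 - 28*t^4*x^4 + 2*t^4*x^3 + t^4*x^2 + 20*t^3*x^5 - 56*t^3*x^4 + t^3*x^3 + 48*t^2*x^6 + 40*t^2*x^5 - 28*t^2*x^4 + t^2 + 96*t*x^6 + 20*t*x^5 - 9*t*x + 48*x^6 + 18*x^2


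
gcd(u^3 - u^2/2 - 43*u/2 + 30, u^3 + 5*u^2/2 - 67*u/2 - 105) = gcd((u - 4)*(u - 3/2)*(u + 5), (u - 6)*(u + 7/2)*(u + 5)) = u + 5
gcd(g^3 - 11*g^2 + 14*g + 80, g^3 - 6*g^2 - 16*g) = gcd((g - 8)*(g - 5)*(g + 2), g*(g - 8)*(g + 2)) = g^2 - 6*g - 16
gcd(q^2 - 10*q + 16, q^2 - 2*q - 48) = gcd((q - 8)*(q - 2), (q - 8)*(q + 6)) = q - 8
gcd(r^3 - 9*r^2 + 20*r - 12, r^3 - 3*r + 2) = r - 1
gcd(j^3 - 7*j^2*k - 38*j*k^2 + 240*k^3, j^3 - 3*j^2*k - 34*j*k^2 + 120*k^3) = j^2 + j*k - 30*k^2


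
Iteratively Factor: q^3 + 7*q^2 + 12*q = (q + 3)*(q^2 + 4*q) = (q + 3)*(q + 4)*(q)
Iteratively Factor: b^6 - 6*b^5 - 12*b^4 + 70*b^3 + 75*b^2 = (b + 3)*(b^5 - 9*b^4 + 15*b^3 + 25*b^2) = (b - 5)*(b + 3)*(b^4 - 4*b^3 - 5*b^2) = (b - 5)^2*(b + 3)*(b^3 + b^2) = b*(b - 5)^2*(b + 3)*(b^2 + b) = b*(b - 5)^2*(b + 1)*(b + 3)*(b)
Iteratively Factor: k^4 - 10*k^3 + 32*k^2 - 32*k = (k)*(k^3 - 10*k^2 + 32*k - 32) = k*(k - 4)*(k^2 - 6*k + 8) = k*(k - 4)^2*(k - 2)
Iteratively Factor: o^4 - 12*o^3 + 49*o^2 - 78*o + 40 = (o - 5)*(o^3 - 7*o^2 + 14*o - 8) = (o - 5)*(o - 1)*(o^2 - 6*o + 8) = (o - 5)*(o - 2)*(o - 1)*(o - 4)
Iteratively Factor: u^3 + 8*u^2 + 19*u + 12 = (u + 3)*(u^2 + 5*u + 4) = (u + 1)*(u + 3)*(u + 4)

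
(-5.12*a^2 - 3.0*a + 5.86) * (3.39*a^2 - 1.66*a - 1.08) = -17.3568*a^4 - 1.6708*a^3 + 30.375*a^2 - 6.4876*a - 6.3288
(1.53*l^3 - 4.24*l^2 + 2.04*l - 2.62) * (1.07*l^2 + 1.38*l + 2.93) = 1.6371*l^5 - 2.4254*l^4 + 0.814500000000001*l^3 - 12.4114*l^2 + 2.3616*l - 7.6766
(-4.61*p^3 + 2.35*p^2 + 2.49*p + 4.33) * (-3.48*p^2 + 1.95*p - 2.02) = 16.0428*p^5 - 17.1675*p^4 + 5.2295*p^3 - 14.9599*p^2 + 3.4137*p - 8.7466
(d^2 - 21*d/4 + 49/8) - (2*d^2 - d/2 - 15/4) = -d^2 - 19*d/4 + 79/8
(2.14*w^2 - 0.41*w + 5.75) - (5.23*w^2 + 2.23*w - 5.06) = -3.09*w^2 - 2.64*w + 10.81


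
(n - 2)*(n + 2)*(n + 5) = n^3 + 5*n^2 - 4*n - 20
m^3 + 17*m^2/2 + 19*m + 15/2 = (m + 1/2)*(m + 3)*(m + 5)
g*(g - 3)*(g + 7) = g^3 + 4*g^2 - 21*g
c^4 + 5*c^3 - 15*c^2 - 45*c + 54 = (c - 3)*(c - 1)*(c + 3)*(c + 6)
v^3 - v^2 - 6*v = v*(v - 3)*(v + 2)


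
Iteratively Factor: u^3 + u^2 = (u + 1)*(u^2) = u*(u + 1)*(u)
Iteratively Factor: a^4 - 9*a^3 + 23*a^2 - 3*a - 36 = (a - 3)*(a^3 - 6*a^2 + 5*a + 12) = (a - 4)*(a - 3)*(a^2 - 2*a - 3) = (a - 4)*(a - 3)^2*(a + 1)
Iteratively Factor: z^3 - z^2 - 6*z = (z - 3)*(z^2 + 2*z) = (z - 3)*(z + 2)*(z)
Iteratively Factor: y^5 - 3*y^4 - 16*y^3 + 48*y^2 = (y - 4)*(y^4 + y^3 - 12*y^2) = y*(y - 4)*(y^3 + y^2 - 12*y) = y^2*(y - 4)*(y^2 + y - 12) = y^2*(y - 4)*(y + 4)*(y - 3)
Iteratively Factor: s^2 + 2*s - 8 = (s + 4)*(s - 2)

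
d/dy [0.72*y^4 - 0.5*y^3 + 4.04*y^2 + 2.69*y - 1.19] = 2.88*y^3 - 1.5*y^2 + 8.08*y + 2.69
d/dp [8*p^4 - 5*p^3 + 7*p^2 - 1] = p*(32*p^2 - 15*p + 14)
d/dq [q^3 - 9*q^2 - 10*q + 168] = 3*q^2 - 18*q - 10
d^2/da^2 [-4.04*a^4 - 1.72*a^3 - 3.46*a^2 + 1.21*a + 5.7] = -48.48*a^2 - 10.32*a - 6.92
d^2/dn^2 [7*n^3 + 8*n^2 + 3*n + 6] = 42*n + 16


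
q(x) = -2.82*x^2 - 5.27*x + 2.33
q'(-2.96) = 11.42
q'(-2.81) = 10.58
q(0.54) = -1.34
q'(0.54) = -8.32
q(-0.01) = 2.38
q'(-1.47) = 3.02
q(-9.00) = -178.66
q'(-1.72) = 4.43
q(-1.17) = 4.64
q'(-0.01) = -5.21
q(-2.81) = -5.13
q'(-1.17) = 1.33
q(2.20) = -22.91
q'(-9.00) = 45.49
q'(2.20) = -17.68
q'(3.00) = -22.19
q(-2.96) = -6.78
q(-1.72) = 3.05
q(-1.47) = 3.98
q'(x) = -5.64*x - 5.27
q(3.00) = -38.86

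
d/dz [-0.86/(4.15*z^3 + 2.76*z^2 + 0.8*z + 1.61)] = (10.707*z^2 + 4.7472*z + 0.688)/(4.15*z^3 + 2.76*z^2 + 0.8*z + 1.61)^2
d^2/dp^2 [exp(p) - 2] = exp(p)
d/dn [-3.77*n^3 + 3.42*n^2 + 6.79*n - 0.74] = -11.31*n^2 + 6.84*n + 6.79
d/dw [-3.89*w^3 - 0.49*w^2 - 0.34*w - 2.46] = -11.67*w^2 - 0.98*w - 0.34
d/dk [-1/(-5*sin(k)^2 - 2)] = -20*sin(2*k)/(5*cos(2*k) - 9)^2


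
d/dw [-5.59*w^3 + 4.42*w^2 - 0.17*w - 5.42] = -16.77*w^2 + 8.84*w - 0.17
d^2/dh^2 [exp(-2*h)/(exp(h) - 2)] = 4/(exp(3*h) - 2*exp(2*h)) + 5/(exp(h) - 2)^3 - 6*exp(-h)/(exp(h) - 2)^3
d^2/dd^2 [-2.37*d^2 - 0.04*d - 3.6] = -4.74000000000000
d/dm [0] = 0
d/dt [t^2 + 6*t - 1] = 2*t + 6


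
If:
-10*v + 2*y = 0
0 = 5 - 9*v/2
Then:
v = 10/9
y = 50/9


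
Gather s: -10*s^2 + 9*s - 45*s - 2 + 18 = -10*s^2 - 36*s + 16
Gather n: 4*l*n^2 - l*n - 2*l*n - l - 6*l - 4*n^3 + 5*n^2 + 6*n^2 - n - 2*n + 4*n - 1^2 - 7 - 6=-7*l - 4*n^3 + n^2*(4*l + 11) + n*(1 - 3*l) - 14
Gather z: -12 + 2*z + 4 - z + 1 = z - 7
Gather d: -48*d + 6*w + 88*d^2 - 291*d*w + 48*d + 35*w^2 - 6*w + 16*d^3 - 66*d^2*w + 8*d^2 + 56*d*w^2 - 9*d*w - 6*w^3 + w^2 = 16*d^3 + d^2*(96 - 66*w) + d*(56*w^2 - 300*w) - 6*w^3 + 36*w^2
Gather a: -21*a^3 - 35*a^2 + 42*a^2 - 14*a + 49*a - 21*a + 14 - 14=-21*a^3 + 7*a^2 + 14*a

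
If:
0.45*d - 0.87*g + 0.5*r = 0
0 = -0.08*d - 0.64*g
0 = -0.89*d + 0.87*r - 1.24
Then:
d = -0.67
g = 0.08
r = 0.74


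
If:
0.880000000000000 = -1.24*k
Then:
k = -0.71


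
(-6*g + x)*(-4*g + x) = 24*g^2 - 10*g*x + x^2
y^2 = y^2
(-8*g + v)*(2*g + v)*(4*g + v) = -64*g^3 - 40*g^2*v - 2*g*v^2 + v^3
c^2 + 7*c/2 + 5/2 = (c + 1)*(c + 5/2)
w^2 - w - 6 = (w - 3)*(w + 2)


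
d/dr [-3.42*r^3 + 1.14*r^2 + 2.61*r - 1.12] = -10.26*r^2 + 2.28*r + 2.61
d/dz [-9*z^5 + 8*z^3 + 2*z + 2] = -45*z^4 + 24*z^2 + 2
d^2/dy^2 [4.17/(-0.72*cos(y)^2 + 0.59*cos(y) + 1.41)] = (-8.646912*(1 - cos(y)^2)^2 + 5.314248*cos(y)^3 - 22.708569*cos(y)^2 - 7.159473*cos(y) + 20.016834)/(-0.72*cos(y)^2 + 0.59*cos(y) + 1.41)^3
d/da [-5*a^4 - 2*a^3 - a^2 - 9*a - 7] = -20*a^3 - 6*a^2 - 2*a - 9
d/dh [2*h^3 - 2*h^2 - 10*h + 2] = 6*h^2 - 4*h - 10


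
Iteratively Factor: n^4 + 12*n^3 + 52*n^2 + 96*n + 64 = (n + 4)*(n^3 + 8*n^2 + 20*n + 16) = (n + 4)^2*(n^2 + 4*n + 4) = (n + 2)*(n + 4)^2*(n + 2)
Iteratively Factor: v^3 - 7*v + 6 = (v - 1)*(v^2 + v - 6) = (v - 2)*(v - 1)*(v + 3)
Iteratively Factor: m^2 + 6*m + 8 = (m + 2)*(m + 4)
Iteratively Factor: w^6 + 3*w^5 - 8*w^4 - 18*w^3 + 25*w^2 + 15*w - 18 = (w - 2)*(w^5 + 5*w^4 + 2*w^3 - 14*w^2 - 3*w + 9) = (w - 2)*(w + 3)*(w^4 + 2*w^3 - 4*w^2 - 2*w + 3) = (w - 2)*(w + 1)*(w + 3)*(w^3 + w^2 - 5*w + 3) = (w - 2)*(w - 1)*(w + 1)*(w + 3)*(w^2 + 2*w - 3) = (w - 2)*(w - 1)^2*(w + 1)*(w + 3)*(w + 3)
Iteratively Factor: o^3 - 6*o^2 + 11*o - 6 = (o - 2)*(o^2 - 4*o + 3) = (o - 3)*(o - 2)*(o - 1)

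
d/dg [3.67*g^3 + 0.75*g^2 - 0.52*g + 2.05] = 11.01*g^2 + 1.5*g - 0.52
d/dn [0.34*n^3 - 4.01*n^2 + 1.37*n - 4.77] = 1.02*n^2 - 8.02*n + 1.37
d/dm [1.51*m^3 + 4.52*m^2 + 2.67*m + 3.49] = 4.53*m^2 + 9.04*m + 2.67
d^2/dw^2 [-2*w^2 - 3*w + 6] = -4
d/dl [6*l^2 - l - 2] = 12*l - 1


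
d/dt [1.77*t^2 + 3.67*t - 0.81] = 3.54*t + 3.67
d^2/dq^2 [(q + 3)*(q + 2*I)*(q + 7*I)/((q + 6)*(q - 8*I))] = (q^3*(-264 - 102*I) + q^2*(-5148 - 864*I) + q*(-23112 - 2016*I) - 37776 - 24768*I)/(q^6 + q^5*(18 - 24*I) + q^4*(-84 - 432*I) + q^3*(-3240 - 2080*I) + q^2*(-20736 + 4032*I) + q*(-41472 + 55296*I) + 110592*I)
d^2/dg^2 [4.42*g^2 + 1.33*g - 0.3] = 8.84000000000000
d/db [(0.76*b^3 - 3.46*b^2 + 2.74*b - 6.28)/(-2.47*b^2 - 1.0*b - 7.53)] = (-1.8772*b^4 - 1.52*b^3 - 6.9406*b^2 + 21.0844*b - 26.9122)/(6.1009*b^4 + 4.94*b^3 + 38.1982*b^2 + 15.06*b + 56.7009)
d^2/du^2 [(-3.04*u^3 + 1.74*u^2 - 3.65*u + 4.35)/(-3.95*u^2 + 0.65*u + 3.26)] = (-5.6843418860808e-14*u^5 - 5.6843418860808e-14*u^4 + 185.82431*u^3 - 503.01057*u^2 + 542.865474*u - 168.158398)/(61.629875*u^6 - 30.424875*u^5 - 147.585825*u^4 + 49.945675*u^3 + 121.80501*u^2 - 20.72382*u - 34.645976)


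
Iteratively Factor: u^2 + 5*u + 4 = (u + 4)*(u + 1)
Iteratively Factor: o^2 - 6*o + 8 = (o - 4)*(o - 2)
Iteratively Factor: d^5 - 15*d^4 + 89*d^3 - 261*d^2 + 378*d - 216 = (d - 3)*(d^4 - 12*d^3 + 53*d^2 - 102*d + 72) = (d - 3)*(d - 2)*(d^3 - 10*d^2 + 33*d - 36) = (d - 4)*(d - 3)*(d - 2)*(d^2 - 6*d + 9) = (d - 4)*(d - 3)^2*(d - 2)*(d - 3)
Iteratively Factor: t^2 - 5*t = (t - 5)*(t)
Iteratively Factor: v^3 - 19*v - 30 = (v + 2)*(v^2 - 2*v - 15) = (v - 5)*(v + 2)*(v + 3)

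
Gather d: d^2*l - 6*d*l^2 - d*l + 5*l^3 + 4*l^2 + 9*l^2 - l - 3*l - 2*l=d^2*l + d*(-6*l^2 - l) + 5*l^3 + 13*l^2 - 6*l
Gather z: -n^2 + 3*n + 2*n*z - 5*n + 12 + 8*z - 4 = -n^2 - 2*n + z*(2*n + 8) + 8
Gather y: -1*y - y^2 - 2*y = -y^2 - 3*y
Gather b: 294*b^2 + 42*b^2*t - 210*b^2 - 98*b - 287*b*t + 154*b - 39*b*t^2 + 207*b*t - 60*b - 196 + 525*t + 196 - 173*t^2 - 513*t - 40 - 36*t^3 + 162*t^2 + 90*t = b^2*(42*t + 84) + b*(-39*t^2 - 80*t - 4) - 36*t^3 - 11*t^2 + 102*t - 40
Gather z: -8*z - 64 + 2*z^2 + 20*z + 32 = 2*z^2 + 12*z - 32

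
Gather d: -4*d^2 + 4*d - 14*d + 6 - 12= -4*d^2 - 10*d - 6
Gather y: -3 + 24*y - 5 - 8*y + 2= 16*y - 6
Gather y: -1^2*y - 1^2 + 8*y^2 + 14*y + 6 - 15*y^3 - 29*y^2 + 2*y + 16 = -15*y^3 - 21*y^2 + 15*y + 21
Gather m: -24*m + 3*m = -21*m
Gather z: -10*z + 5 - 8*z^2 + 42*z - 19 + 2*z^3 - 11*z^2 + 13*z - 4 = 2*z^3 - 19*z^2 + 45*z - 18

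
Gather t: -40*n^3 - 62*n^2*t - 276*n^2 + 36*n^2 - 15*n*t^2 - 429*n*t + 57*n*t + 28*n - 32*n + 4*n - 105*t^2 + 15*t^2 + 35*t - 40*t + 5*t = -40*n^3 - 240*n^2 + t^2*(-15*n - 90) + t*(-62*n^2 - 372*n)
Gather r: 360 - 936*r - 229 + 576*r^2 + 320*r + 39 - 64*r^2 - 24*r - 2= 512*r^2 - 640*r + 168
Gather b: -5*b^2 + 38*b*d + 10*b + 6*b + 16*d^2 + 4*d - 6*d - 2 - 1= -5*b^2 + b*(38*d + 16) + 16*d^2 - 2*d - 3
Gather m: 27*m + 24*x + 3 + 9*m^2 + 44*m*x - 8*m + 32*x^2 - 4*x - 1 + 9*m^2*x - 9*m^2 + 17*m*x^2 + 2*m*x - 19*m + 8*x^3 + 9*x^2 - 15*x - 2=9*m^2*x + m*(17*x^2 + 46*x) + 8*x^3 + 41*x^2 + 5*x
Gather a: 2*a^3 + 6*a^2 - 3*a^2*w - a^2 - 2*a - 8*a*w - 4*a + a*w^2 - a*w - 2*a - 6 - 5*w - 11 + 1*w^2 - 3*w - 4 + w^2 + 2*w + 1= 2*a^3 + a^2*(5 - 3*w) + a*(w^2 - 9*w - 8) + 2*w^2 - 6*w - 20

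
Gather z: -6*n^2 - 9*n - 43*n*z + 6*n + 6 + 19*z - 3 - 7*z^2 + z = -6*n^2 - 3*n - 7*z^2 + z*(20 - 43*n) + 3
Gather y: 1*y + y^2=y^2 + y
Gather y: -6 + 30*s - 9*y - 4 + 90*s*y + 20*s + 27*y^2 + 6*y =50*s + 27*y^2 + y*(90*s - 3) - 10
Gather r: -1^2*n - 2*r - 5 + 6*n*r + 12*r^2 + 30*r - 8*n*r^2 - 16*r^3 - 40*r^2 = -n - 16*r^3 + r^2*(-8*n - 28) + r*(6*n + 28) - 5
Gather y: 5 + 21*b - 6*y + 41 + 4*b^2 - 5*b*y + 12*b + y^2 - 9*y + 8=4*b^2 + 33*b + y^2 + y*(-5*b - 15) + 54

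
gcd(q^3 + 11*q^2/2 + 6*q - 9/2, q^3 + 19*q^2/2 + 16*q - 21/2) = q^2 + 5*q/2 - 3/2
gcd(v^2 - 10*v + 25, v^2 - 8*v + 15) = v - 5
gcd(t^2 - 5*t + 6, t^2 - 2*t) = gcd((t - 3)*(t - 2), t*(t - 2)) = t - 2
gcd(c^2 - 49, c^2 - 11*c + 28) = c - 7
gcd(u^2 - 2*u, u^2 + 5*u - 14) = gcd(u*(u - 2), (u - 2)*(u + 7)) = u - 2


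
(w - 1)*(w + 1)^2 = w^3 + w^2 - w - 1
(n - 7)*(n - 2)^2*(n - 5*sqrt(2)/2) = n^4 - 11*n^3 - 5*sqrt(2)*n^3/2 + 32*n^2 + 55*sqrt(2)*n^2/2 - 80*sqrt(2)*n - 28*n + 70*sqrt(2)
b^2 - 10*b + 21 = (b - 7)*(b - 3)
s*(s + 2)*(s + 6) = s^3 + 8*s^2 + 12*s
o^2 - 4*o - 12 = (o - 6)*(o + 2)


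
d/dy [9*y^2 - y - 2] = 18*y - 1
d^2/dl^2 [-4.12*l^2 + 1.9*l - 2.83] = -8.24000000000000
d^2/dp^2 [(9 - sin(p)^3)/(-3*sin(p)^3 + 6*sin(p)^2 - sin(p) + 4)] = (-18*sin(p)^8 - 24*sin(p)^7 + 675*sin(p)^6 - 1852*sin(p)^5 + 566*sin(p)^4 + 3212*sin(p)^3 - 2985*sin(p)^2 - 192*sin(p) + 414)/(3*sin(p)^3 - 6*sin(p)^2 + sin(p) - 4)^3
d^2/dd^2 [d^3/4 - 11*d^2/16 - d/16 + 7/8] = 3*d/2 - 11/8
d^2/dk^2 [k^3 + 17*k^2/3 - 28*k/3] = 6*k + 34/3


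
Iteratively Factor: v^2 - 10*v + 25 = (v - 5)*(v - 5)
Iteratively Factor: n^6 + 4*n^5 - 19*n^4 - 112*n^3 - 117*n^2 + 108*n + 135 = (n + 1)*(n^5 + 3*n^4 - 22*n^3 - 90*n^2 - 27*n + 135) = (n + 1)*(n + 3)*(n^4 - 22*n^2 - 24*n + 45) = (n - 1)*(n + 1)*(n + 3)*(n^3 + n^2 - 21*n - 45) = (n - 5)*(n - 1)*(n + 1)*(n + 3)*(n^2 + 6*n + 9) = (n - 5)*(n - 1)*(n + 1)*(n + 3)^2*(n + 3)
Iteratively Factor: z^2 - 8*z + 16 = (z - 4)*(z - 4)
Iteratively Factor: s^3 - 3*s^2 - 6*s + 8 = (s + 2)*(s^2 - 5*s + 4) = (s - 4)*(s + 2)*(s - 1)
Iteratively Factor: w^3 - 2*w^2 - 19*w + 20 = (w - 1)*(w^2 - w - 20) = (w - 1)*(w + 4)*(w - 5)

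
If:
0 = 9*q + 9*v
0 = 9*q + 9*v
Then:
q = -v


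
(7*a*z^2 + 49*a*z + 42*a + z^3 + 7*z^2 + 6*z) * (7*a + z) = 49*a^2*z^2 + 343*a^2*z + 294*a^2 + 14*a*z^3 + 98*a*z^2 + 84*a*z + z^4 + 7*z^3 + 6*z^2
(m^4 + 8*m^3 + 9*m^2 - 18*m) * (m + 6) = m^5 + 14*m^4 + 57*m^3 + 36*m^2 - 108*m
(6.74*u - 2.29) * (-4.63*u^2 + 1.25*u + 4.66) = -31.2062*u^3 + 19.0277*u^2 + 28.5459*u - 10.6714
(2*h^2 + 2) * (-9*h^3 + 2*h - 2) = -18*h^5 - 14*h^3 - 4*h^2 + 4*h - 4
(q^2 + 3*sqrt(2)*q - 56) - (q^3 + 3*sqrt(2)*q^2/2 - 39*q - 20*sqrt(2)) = -q^3 - 3*sqrt(2)*q^2/2 + q^2 + 3*sqrt(2)*q + 39*q - 56 + 20*sqrt(2)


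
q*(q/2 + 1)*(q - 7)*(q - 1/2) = q^4/2 - 11*q^3/4 - 23*q^2/4 + 7*q/2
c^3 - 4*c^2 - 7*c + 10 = (c - 5)*(c - 1)*(c + 2)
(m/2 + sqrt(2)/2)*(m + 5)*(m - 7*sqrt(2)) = m^3/2 - 3*sqrt(2)*m^2 + 5*m^2/2 - 15*sqrt(2)*m - 7*m - 35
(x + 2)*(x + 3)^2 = x^3 + 8*x^2 + 21*x + 18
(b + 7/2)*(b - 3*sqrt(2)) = b^2 - 3*sqrt(2)*b + 7*b/2 - 21*sqrt(2)/2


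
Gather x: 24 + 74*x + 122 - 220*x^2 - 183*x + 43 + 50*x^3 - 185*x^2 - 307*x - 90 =50*x^3 - 405*x^2 - 416*x + 99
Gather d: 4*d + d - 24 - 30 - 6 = 5*d - 60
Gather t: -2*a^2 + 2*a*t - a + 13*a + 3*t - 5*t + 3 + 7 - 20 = -2*a^2 + 12*a + t*(2*a - 2) - 10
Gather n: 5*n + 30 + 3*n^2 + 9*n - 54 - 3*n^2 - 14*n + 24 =0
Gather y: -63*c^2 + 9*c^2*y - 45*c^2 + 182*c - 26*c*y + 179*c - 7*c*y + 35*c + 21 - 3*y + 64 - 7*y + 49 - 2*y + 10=-108*c^2 + 396*c + y*(9*c^2 - 33*c - 12) + 144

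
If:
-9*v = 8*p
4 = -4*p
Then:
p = -1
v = 8/9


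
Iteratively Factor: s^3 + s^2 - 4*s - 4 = (s + 1)*(s^2 - 4) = (s - 2)*(s + 1)*(s + 2)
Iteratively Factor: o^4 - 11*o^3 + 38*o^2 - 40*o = (o - 4)*(o^3 - 7*o^2 + 10*o) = o*(o - 4)*(o^2 - 7*o + 10) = o*(o - 5)*(o - 4)*(o - 2)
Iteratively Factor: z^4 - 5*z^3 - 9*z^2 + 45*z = (z + 3)*(z^3 - 8*z^2 + 15*z) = z*(z + 3)*(z^2 - 8*z + 15) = z*(z - 3)*(z + 3)*(z - 5)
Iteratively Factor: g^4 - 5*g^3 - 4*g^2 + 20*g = (g - 5)*(g^3 - 4*g) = (g - 5)*(g + 2)*(g^2 - 2*g) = (g - 5)*(g - 2)*(g + 2)*(g)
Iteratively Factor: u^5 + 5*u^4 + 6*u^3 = (u)*(u^4 + 5*u^3 + 6*u^2) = u*(u + 2)*(u^3 + 3*u^2) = u^2*(u + 2)*(u^2 + 3*u) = u^3*(u + 2)*(u + 3)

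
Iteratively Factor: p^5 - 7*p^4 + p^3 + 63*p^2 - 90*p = (p + 3)*(p^4 - 10*p^3 + 31*p^2 - 30*p) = p*(p + 3)*(p^3 - 10*p^2 + 31*p - 30) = p*(p - 5)*(p + 3)*(p^2 - 5*p + 6) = p*(p - 5)*(p - 2)*(p + 3)*(p - 3)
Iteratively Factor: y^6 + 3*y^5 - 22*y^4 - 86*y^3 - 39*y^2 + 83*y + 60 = (y + 3)*(y^5 - 22*y^3 - 20*y^2 + 21*y + 20) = (y - 5)*(y + 3)*(y^4 + 5*y^3 + 3*y^2 - 5*y - 4) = (y - 5)*(y + 1)*(y + 3)*(y^3 + 4*y^2 - y - 4) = (y - 5)*(y + 1)^2*(y + 3)*(y^2 + 3*y - 4) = (y - 5)*(y - 1)*(y + 1)^2*(y + 3)*(y + 4)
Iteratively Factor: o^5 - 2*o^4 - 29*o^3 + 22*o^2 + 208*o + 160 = (o - 5)*(o^4 + 3*o^3 - 14*o^2 - 48*o - 32) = (o - 5)*(o + 2)*(o^3 + o^2 - 16*o - 16) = (o - 5)*(o + 2)*(o + 4)*(o^2 - 3*o - 4) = (o - 5)*(o - 4)*(o + 2)*(o + 4)*(o + 1)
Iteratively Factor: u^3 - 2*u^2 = (u)*(u^2 - 2*u) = u*(u - 2)*(u)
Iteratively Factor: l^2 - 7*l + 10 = (l - 5)*(l - 2)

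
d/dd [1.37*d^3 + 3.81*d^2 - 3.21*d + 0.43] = 4.11*d^2 + 7.62*d - 3.21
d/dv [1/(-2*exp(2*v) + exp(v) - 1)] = (4*exp(v) - 1)*exp(v)/(2*exp(2*v) - exp(v) + 1)^2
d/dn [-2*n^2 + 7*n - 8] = 7 - 4*n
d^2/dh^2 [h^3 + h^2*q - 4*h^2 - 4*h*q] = 6*h + 2*q - 8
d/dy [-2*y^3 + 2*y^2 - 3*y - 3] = -6*y^2 + 4*y - 3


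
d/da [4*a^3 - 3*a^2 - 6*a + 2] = 12*a^2 - 6*a - 6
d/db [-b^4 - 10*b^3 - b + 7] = -4*b^3 - 30*b^2 - 1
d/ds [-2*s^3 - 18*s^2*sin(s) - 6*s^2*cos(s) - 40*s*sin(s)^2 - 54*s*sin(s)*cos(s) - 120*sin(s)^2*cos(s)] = 6*s^2*sin(s) - 18*s^2*cos(s) - 6*s^2 - 36*s*sin(s) - 40*s*sin(2*s) - 12*s*cos(s) - 54*s*cos(2*s) + 30*sin(s) - 27*sin(2*s) - 90*sin(3*s) + 20*cos(2*s) - 20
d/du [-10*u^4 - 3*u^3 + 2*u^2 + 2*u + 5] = -40*u^3 - 9*u^2 + 4*u + 2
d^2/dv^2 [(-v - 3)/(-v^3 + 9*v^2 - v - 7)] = 2*((v + 3)*(3*v^2 - 18*v + 1)^2 + (-3*v^2 + 18*v - 3*(v - 3)*(v + 3) - 1)*(v^3 - 9*v^2 + v + 7))/(v^3 - 9*v^2 + v + 7)^3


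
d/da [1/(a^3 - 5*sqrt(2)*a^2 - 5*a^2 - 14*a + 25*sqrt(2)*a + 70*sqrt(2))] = (-3*a^2 + 10*a + 10*sqrt(2)*a - 25*sqrt(2) + 14)/(a^3 - 5*sqrt(2)*a^2 - 5*a^2 - 14*a + 25*sqrt(2)*a + 70*sqrt(2))^2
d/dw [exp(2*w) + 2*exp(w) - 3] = 2*(exp(w) + 1)*exp(w)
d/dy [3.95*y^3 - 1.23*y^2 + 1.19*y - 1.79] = 11.85*y^2 - 2.46*y + 1.19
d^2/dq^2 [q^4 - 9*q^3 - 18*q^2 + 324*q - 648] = 12*q^2 - 54*q - 36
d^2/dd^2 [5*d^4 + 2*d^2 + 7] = 60*d^2 + 4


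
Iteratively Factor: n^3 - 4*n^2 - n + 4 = (n - 4)*(n^2 - 1) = (n - 4)*(n - 1)*(n + 1)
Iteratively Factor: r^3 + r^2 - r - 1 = (r - 1)*(r^2 + 2*r + 1) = (r - 1)*(r + 1)*(r + 1)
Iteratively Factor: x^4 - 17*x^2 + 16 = (x + 4)*(x^3 - 4*x^2 - x + 4) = (x + 1)*(x + 4)*(x^2 - 5*x + 4) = (x - 4)*(x + 1)*(x + 4)*(x - 1)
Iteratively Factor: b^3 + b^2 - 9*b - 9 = (b - 3)*(b^2 + 4*b + 3) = (b - 3)*(b + 3)*(b + 1)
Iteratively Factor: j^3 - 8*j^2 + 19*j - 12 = (j - 4)*(j^2 - 4*j + 3) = (j - 4)*(j - 3)*(j - 1)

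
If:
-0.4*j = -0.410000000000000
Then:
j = 1.02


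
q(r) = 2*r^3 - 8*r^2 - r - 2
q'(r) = 6*r^2 - 16*r - 1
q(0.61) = -5.13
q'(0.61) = -8.53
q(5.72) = 104.83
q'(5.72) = 103.79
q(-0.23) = -2.22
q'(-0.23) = 3.00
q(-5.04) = -456.22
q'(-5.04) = 232.05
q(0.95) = -8.46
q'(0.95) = -10.78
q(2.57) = -23.46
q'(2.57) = -2.49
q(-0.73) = -6.31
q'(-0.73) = 13.88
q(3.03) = -22.84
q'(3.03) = 5.61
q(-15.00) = -8537.00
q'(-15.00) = 1589.00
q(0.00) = -2.00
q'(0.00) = -1.00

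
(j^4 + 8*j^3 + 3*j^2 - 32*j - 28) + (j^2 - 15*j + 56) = j^4 + 8*j^3 + 4*j^2 - 47*j + 28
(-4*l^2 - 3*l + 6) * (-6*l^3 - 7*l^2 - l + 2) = 24*l^5 + 46*l^4 - 11*l^3 - 47*l^2 - 12*l + 12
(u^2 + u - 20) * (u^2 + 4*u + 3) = u^4 + 5*u^3 - 13*u^2 - 77*u - 60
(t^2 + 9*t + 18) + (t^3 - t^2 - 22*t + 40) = t^3 - 13*t + 58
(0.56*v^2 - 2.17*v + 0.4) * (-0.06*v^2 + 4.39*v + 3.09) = -0.0336*v^4 + 2.5886*v^3 - 7.8199*v^2 - 4.9493*v + 1.236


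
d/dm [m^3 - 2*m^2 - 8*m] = 3*m^2 - 4*m - 8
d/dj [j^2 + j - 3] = 2*j + 1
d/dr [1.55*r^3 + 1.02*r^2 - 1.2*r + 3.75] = 4.65*r^2 + 2.04*r - 1.2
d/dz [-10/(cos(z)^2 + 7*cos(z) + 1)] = -10*(2*cos(z) + 7)*sin(z)/(cos(z)^2 + 7*cos(z) + 1)^2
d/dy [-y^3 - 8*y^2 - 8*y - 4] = -3*y^2 - 16*y - 8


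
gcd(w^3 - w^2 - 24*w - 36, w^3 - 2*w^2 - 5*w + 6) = w + 2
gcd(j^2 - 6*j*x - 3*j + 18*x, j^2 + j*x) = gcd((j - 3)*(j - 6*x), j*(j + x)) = 1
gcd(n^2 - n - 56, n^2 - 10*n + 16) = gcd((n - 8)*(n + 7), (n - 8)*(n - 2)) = n - 8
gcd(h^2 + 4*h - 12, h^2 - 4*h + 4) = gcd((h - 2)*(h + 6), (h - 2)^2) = h - 2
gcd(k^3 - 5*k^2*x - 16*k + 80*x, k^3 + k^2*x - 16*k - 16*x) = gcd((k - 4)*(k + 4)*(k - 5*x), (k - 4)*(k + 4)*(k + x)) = k^2 - 16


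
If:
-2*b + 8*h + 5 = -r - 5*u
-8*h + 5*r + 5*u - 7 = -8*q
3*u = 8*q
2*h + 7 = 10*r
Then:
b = 503*u/70 + 4/5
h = 8*u/7 - 1/2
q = 3*u/8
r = 8*u/35 + 3/5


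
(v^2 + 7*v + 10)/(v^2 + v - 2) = (v + 5)/(v - 1)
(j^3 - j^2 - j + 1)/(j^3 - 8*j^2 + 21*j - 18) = (j^3 - j^2 - j + 1)/(j^3 - 8*j^2 + 21*j - 18)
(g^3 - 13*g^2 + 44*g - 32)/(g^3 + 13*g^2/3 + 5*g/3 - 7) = 3*(g^2 - 12*g + 32)/(3*g^2 + 16*g + 21)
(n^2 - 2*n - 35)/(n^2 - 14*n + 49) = (n + 5)/(n - 7)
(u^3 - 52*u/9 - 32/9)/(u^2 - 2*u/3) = (9*u^3 - 52*u - 32)/(3*u*(3*u - 2))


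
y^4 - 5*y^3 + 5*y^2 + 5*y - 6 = (y - 3)*(y - 2)*(y - 1)*(y + 1)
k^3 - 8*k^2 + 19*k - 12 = (k - 4)*(k - 3)*(k - 1)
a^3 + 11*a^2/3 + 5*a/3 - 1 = (a - 1/3)*(a + 1)*(a + 3)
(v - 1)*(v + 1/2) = v^2 - v/2 - 1/2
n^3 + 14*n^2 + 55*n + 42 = (n + 1)*(n + 6)*(n + 7)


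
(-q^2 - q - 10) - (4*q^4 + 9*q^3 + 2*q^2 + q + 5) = -4*q^4 - 9*q^3 - 3*q^2 - 2*q - 15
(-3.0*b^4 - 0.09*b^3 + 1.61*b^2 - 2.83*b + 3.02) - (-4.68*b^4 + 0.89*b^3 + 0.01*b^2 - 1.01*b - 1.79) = 1.68*b^4 - 0.98*b^3 + 1.6*b^2 - 1.82*b + 4.81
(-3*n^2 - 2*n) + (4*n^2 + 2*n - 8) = n^2 - 8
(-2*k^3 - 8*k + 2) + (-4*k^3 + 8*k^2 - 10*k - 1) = -6*k^3 + 8*k^2 - 18*k + 1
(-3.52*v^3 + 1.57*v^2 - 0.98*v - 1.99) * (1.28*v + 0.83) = -4.5056*v^4 - 0.911999999999999*v^3 + 0.0487*v^2 - 3.3606*v - 1.6517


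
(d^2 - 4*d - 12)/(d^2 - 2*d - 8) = (d - 6)/(d - 4)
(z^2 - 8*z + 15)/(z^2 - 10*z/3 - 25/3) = 3*(z - 3)/(3*z + 5)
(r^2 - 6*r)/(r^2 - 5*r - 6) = r/(r + 1)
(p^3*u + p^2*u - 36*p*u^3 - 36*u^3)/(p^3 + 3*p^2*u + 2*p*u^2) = u*(p^3 + p^2 - 36*p*u^2 - 36*u^2)/(p*(p^2 + 3*p*u + 2*u^2))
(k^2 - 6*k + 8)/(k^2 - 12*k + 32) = (k - 2)/(k - 8)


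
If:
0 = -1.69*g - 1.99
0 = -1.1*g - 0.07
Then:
No Solution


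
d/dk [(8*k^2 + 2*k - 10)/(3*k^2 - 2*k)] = 2*(-11*k^2 + 30*k - 10)/(k^2*(9*k^2 - 12*k + 4))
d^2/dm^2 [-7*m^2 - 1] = -14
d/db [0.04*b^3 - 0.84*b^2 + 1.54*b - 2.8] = 0.12*b^2 - 1.68*b + 1.54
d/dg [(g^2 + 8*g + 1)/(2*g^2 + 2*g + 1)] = 2*(-7*g^2 - g + 3)/(4*g^4 + 8*g^3 + 8*g^2 + 4*g + 1)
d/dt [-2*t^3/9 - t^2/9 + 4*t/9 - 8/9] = -2*t^2/3 - 2*t/9 + 4/9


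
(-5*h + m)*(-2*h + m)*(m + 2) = 10*h^2*m + 20*h^2 - 7*h*m^2 - 14*h*m + m^3 + 2*m^2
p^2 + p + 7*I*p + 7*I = (p + 1)*(p + 7*I)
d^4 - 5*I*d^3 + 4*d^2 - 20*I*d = d*(d - 5*I)*(d - 2*I)*(d + 2*I)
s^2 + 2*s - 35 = (s - 5)*(s + 7)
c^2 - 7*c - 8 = (c - 8)*(c + 1)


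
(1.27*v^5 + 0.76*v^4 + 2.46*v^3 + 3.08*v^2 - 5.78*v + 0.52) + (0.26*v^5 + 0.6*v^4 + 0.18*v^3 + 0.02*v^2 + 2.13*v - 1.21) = 1.53*v^5 + 1.36*v^4 + 2.64*v^3 + 3.1*v^2 - 3.65*v - 0.69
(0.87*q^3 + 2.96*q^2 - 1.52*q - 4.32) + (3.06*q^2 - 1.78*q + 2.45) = 0.87*q^3 + 6.02*q^2 - 3.3*q - 1.87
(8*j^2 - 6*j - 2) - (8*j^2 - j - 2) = -5*j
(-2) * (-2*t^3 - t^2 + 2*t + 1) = 4*t^3 + 2*t^2 - 4*t - 2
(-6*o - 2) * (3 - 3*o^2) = 18*o^3 + 6*o^2 - 18*o - 6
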